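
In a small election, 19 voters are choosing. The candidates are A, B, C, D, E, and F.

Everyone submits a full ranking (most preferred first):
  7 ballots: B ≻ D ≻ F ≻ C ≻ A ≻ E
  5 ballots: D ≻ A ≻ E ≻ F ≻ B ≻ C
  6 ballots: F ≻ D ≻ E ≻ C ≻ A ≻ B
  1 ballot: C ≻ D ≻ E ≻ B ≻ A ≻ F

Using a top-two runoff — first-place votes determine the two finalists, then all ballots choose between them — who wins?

Round 1 first-place votes: A 0, B 7, C 1, D 5, E 0, F 6. B and F advance.
Runoff: B is ranked above F on 8 ballots, F above B on 11.

F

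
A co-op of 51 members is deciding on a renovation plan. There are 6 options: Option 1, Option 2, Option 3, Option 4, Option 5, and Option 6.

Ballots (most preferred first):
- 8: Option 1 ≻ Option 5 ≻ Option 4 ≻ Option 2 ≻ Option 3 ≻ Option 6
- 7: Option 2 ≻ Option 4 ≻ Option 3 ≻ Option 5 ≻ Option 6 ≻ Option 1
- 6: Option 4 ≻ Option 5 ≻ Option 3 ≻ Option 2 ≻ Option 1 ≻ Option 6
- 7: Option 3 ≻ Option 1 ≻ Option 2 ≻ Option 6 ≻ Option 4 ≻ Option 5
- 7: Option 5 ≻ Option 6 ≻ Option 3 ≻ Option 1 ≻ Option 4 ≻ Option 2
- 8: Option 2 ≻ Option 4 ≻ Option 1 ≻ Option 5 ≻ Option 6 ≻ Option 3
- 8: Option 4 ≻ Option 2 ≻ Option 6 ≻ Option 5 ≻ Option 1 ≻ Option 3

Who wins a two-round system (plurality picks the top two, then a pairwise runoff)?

Round 1 first-place votes: Option 1 8, Option 2 15, Option 3 7, Option 4 14, Option 5 7, Option 6 0. Option 2 and Option 4 advance.
Runoff: Option 2 is ranked above Option 4 on 22 ballots, Option 4 above Option 2 on 29.

Option 4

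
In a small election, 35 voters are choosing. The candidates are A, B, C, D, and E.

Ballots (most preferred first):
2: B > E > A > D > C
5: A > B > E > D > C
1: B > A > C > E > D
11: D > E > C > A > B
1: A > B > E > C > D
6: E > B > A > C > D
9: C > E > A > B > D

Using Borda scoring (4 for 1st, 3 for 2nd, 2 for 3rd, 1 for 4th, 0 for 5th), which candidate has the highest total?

E

A: 2×2 + 5×4 + 1×3 + 11×1 + 1×4 + 6×2 + 9×2 = 72
B: 2×4 + 5×3 + 1×4 + 11×0 + 1×3 + 6×3 + 9×1 = 57
C: 2×0 + 5×0 + 1×2 + 11×2 + 1×1 + 6×1 + 9×4 = 67
D: 2×1 + 5×1 + 1×0 + 11×4 + 1×0 + 6×0 + 9×0 = 51
E: 2×3 + 5×2 + 1×1 + 11×3 + 1×2 + 6×4 + 9×3 = 103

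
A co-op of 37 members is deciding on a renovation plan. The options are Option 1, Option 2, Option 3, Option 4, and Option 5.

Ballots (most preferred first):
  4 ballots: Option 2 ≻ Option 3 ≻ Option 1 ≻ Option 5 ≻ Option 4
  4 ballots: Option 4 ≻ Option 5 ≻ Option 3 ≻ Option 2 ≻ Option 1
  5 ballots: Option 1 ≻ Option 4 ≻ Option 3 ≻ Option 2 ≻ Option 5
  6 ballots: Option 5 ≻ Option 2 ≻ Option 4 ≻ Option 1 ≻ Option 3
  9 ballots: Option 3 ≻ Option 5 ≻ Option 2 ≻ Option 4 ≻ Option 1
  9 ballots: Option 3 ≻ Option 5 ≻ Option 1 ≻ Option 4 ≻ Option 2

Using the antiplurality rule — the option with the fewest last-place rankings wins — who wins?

Last-place votes: Option 1 13, Option 2 9, Option 3 6, Option 4 4, Option 5 5.

Option 4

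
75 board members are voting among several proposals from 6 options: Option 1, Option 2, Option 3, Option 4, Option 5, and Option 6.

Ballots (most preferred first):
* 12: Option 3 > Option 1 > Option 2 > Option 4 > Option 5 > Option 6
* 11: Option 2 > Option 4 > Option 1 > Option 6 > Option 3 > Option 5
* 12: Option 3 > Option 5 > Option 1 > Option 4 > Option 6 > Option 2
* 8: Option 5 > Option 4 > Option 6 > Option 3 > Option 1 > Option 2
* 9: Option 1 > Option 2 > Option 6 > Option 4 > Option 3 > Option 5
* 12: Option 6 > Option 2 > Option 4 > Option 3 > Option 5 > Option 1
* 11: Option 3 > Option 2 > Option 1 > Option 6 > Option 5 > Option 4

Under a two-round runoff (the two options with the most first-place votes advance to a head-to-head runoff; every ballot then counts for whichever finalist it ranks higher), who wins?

Option 6

Round 1 first-place votes: Option 1 9, Option 2 11, Option 3 35, Option 4 0, Option 5 8, Option 6 12. Option 3 and Option 6 advance.
Runoff: Option 3 is ranked above Option 6 on 35 ballots, Option 6 above Option 3 on 40.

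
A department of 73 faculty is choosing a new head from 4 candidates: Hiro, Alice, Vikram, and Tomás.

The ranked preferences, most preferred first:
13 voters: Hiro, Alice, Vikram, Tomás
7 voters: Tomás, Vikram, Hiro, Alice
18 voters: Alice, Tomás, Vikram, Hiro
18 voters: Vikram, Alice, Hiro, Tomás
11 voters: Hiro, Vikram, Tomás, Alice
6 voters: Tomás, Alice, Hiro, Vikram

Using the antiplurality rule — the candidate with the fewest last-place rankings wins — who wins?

Vikram

Last-place votes: Hiro 18, Alice 18, Vikram 6, Tomás 31.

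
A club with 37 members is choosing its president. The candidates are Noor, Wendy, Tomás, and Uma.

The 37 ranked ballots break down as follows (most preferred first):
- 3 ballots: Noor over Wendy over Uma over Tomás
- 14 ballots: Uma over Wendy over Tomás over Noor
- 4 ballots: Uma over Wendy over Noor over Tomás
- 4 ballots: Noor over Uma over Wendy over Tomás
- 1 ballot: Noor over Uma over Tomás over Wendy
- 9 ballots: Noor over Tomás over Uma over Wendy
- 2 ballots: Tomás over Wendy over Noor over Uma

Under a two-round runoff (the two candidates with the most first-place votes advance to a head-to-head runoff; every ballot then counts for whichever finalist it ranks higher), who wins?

Round 1 first-place votes: Noor 17, Wendy 0, Tomás 2, Uma 18. Uma and Noor advance.
Runoff: Uma is ranked above Noor on 18 ballots, Noor above Uma on 19.

Noor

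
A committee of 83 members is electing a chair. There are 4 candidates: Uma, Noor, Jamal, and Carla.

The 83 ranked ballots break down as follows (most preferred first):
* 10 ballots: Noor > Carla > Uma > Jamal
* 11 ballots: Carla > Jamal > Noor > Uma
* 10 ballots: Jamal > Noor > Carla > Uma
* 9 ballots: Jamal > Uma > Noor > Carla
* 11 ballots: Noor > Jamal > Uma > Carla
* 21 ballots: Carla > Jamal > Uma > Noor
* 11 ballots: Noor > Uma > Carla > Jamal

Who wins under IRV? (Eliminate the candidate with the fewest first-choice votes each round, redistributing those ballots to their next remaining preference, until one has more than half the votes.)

Round 1: Uma 0, Noor 32, Jamal 19, Carla 32. Uma eliminated.
Round 2: Noor 32, Jamal 19, Carla 32. Jamal eliminated.
Round 3: Noor 51, Carla 32. Noor has a majority (≥42).

Noor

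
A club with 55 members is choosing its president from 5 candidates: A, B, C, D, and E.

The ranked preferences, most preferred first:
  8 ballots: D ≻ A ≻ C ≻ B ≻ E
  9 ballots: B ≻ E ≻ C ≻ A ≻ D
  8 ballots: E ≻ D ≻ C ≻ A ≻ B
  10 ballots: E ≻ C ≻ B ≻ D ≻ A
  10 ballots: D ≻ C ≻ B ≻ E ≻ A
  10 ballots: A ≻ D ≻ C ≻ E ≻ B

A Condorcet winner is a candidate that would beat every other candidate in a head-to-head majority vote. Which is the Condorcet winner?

D

D vs A: 36–19
D vs B: 36–19
D vs C: 36–19
D vs E: 28–27
D beats every other candidate.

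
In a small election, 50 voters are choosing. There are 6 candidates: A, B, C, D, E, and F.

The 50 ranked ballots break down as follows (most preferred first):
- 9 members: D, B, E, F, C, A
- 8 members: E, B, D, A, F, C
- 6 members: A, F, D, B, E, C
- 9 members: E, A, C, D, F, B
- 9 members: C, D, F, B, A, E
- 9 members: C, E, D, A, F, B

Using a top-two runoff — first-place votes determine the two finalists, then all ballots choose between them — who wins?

E

Round 1 first-place votes: A 6, B 0, C 18, D 9, E 17, F 0. C and E advance.
Runoff: C is ranked above E on 18 ballots, E above C on 32.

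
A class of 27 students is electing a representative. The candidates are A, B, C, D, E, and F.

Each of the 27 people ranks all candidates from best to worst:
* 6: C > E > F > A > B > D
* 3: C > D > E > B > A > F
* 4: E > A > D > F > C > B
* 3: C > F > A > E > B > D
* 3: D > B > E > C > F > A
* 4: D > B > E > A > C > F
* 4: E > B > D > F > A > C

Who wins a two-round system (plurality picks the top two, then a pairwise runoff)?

E

Round 1 first-place votes: A 0, B 0, C 12, D 7, E 8, F 0. C and E advance.
Runoff: C is ranked above E on 12 ballots, E above C on 15.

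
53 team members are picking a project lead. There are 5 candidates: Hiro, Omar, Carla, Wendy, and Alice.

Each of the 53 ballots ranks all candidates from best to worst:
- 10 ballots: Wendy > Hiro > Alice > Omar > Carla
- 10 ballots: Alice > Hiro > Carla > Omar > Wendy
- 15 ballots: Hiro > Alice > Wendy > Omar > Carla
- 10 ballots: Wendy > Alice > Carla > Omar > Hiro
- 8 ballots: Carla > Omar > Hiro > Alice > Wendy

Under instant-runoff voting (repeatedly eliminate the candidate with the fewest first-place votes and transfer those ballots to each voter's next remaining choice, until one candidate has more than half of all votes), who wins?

Hiro

Round 1: Hiro 15, Omar 0, Carla 8, Wendy 20, Alice 10. Omar eliminated.
Round 2: Hiro 15, Carla 8, Wendy 20, Alice 10. Carla eliminated.
Round 3: Hiro 23, Wendy 20, Alice 10. Alice eliminated.
Round 4: Hiro 33, Wendy 20. Hiro has a majority (≥27).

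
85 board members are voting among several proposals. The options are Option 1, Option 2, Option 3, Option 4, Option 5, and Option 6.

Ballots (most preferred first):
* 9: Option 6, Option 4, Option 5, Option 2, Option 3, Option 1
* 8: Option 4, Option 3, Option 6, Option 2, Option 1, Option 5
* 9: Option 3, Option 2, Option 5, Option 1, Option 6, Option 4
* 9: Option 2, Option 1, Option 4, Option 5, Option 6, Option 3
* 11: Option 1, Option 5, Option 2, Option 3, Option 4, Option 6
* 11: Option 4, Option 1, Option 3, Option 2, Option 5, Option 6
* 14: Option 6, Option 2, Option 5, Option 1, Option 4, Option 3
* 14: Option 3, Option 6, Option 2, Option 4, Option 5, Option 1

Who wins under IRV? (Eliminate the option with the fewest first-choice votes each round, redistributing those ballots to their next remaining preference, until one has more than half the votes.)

Round 1: Option 1 11, Option 2 9, Option 3 23, Option 4 19, Option 5 0, Option 6 23. Option 5 eliminated.
Round 2: Option 1 11, Option 2 9, Option 3 23, Option 4 19, Option 6 23. Option 2 eliminated.
Round 3: Option 1 20, Option 3 23, Option 4 19, Option 6 23. Option 4 eliminated.
Round 4: Option 1 31, Option 3 31, Option 6 23. Option 6 eliminated.
Round 5: Option 1 45, Option 3 40. Option 1 has a majority (≥43).

Option 1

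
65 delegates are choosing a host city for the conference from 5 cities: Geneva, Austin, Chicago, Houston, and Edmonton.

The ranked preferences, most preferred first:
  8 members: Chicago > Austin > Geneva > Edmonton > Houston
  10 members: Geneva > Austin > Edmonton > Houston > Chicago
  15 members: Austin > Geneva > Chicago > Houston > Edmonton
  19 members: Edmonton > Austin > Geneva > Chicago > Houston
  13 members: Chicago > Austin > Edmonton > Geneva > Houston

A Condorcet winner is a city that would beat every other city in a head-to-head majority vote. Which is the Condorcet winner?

Austin vs Geneva: 55–10
Austin vs Chicago: 44–21
Austin vs Houston: 65–0
Austin vs Edmonton: 46–19
Austin beats every other city.

Austin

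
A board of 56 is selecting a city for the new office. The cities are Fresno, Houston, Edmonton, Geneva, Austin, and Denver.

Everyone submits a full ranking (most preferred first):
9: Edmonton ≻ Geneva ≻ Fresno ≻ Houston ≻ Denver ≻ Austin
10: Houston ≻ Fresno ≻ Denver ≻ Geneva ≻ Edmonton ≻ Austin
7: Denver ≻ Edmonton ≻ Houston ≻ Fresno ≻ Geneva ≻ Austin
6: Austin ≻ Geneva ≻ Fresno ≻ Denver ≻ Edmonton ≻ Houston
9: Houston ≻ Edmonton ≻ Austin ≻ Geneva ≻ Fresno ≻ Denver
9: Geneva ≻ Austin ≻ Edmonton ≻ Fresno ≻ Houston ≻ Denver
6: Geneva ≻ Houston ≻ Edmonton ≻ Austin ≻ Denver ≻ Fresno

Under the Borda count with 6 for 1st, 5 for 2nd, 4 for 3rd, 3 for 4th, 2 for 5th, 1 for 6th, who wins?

Geneva

Fresno: 9×4 + 10×5 + 7×3 + 6×4 + 9×2 + 9×3 + 6×1 = 182
Houston: 9×3 + 10×6 + 7×4 + 6×1 + 9×6 + 9×2 + 6×5 = 223
Edmonton: 9×6 + 10×2 + 7×5 + 6×2 + 9×5 + 9×4 + 6×4 = 226
Geneva: 9×5 + 10×3 + 7×2 + 6×5 + 9×3 + 9×6 + 6×6 = 236
Austin: 9×1 + 10×1 + 7×1 + 6×6 + 9×4 + 9×5 + 6×3 = 161
Denver: 9×2 + 10×4 + 7×6 + 6×3 + 9×1 + 9×1 + 6×2 = 148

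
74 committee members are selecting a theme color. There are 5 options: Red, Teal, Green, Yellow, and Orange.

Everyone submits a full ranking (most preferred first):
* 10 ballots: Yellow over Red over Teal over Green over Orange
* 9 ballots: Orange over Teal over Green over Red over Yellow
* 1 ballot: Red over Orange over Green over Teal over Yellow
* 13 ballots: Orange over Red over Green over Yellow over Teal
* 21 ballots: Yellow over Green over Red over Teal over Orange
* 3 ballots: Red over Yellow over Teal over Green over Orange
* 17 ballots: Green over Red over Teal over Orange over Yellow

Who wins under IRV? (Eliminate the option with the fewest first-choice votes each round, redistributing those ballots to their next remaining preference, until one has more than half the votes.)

Round 1: Red 4, Teal 0, Green 17, Yellow 31, Orange 22. Teal eliminated.
Round 2: Red 4, Green 17, Yellow 31, Orange 22. Red eliminated.
Round 3: Green 17, Yellow 34, Orange 23. Green eliminated.
Round 4: Yellow 34, Orange 40. Orange has a majority (≥38).

Orange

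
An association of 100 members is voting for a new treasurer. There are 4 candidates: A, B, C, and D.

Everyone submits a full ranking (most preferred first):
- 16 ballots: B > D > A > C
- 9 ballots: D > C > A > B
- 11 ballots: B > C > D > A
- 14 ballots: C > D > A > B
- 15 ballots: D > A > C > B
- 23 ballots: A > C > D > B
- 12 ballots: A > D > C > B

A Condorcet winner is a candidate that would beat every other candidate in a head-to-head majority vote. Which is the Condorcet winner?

D

D vs A: 65–35
D vs B: 73–27
D vs C: 52–48
D beats every other candidate.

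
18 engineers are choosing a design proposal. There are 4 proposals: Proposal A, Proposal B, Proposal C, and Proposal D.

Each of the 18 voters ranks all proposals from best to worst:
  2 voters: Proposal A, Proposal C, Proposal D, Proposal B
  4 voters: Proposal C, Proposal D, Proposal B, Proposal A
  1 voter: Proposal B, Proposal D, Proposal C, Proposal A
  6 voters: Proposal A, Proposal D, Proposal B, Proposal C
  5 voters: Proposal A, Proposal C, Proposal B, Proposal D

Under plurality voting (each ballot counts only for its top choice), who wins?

First-place votes: Proposal A 13, Proposal B 1, Proposal C 4, Proposal D 0.

Proposal A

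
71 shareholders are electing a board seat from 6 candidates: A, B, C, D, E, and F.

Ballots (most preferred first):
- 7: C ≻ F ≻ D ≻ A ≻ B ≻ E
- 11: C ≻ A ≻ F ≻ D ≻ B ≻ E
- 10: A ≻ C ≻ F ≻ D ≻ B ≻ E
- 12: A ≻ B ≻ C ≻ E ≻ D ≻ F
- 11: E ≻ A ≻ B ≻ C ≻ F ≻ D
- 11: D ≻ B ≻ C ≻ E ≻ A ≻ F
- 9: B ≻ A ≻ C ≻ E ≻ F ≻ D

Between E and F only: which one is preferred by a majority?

E

E is ranked above F on 43 ballots; F above E on 28.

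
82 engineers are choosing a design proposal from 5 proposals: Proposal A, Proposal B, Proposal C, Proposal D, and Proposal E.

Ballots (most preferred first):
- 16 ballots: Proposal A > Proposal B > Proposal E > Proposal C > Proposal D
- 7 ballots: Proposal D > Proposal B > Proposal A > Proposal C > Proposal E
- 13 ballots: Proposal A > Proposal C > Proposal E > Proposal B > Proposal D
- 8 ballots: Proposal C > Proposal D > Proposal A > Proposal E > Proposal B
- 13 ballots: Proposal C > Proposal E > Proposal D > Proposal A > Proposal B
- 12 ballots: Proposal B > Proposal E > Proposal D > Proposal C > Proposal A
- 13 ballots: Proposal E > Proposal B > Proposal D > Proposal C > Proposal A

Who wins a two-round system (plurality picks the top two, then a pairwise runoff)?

Proposal C

Round 1 first-place votes: Proposal A 29, Proposal B 12, Proposal C 21, Proposal D 7, Proposal E 13. Proposal A and Proposal C advance.
Runoff: Proposal A is ranked above Proposal C on 36 ballots, Proposal C above Proposal A on 46.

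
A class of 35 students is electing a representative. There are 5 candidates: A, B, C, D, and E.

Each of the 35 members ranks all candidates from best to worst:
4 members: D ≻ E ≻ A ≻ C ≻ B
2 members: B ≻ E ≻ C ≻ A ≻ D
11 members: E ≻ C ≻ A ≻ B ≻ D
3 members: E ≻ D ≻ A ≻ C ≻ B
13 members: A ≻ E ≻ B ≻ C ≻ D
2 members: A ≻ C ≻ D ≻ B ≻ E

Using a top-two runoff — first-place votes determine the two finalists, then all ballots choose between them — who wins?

E

Round 1 first-place votes: A 15, B 2, C 0, D 4, E 14. A and E advance.
Runoff: A is ranked above E on 15 ballots, E above A on 20.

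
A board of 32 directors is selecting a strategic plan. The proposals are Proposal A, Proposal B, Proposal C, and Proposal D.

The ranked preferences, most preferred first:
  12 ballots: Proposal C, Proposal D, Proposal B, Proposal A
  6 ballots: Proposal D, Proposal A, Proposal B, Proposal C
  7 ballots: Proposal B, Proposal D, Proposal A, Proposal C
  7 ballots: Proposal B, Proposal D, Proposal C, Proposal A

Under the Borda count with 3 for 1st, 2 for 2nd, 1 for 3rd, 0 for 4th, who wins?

Proposal D

Proposal A: 12×0 + 6×2 + 7×1 + 7×0 = 19
Proposal B: 12×1 + 6×1 + 7×3 + 7×3 = 60
Proposal C: 12×3 + 6×0 + 7×0 + 7×1 = 43
Proposal D: 12×2 + 6×3 + 7×2 + 7×2 = 70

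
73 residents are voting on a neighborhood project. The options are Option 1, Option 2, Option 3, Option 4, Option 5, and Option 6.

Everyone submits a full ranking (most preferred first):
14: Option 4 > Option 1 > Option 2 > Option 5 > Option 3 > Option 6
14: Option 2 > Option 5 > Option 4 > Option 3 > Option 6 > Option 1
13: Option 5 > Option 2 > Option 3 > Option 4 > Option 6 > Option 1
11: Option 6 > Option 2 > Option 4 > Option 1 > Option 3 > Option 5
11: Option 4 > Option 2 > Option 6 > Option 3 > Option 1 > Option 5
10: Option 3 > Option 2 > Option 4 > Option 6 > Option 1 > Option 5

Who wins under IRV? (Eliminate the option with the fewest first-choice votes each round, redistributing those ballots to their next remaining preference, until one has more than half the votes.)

Option 2

Round 1: Option 1 0, Option 2 14, Option 3 10, Option 4 25, Option 5 13, Option 6 11. Option 1 eliminated.
Round 2: Option 2 14, Option 3 10, Option 4 25, Option 5 13, Option 6 11. Option 3 eliminated.
Round 3: Option 2 24, Option 4 25, Option 5 13, Option 6 11. Option 6 eliminated.
Round 4: Option 2 35, Option 4 25, Option 5 13. Option 5 eliminated.
Round 5: Option 2 48, Option 4 25. Option 2 has a majority (≥37).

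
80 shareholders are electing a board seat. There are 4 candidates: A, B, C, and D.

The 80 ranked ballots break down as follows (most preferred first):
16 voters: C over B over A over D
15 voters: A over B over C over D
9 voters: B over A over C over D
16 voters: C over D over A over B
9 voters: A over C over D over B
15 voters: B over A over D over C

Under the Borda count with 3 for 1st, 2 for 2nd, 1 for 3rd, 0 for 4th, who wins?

A: 16×1 + 15×3 + 9×2 + 16×1 + 9×3 + 15×2 = 152
B: 16×2 + 15×2 + 9×3 + 16×0 + 9×0 + 15×3 = 134
C: 16×3 + 15×1 + 9×1 + 16×3 + 9×2 + 15×0 = 138
D: 16×0 + 15×0 + 9×0 + 16×2 + 9×1 + 15×1 = 56

A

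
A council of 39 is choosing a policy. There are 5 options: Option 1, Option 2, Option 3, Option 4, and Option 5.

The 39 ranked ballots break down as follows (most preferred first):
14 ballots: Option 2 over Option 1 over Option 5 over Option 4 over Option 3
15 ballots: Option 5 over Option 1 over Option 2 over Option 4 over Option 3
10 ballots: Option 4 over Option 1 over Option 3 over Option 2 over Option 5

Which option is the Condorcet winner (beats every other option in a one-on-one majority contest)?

Option 1 vs Option 2: 25–14
Option 1 vs Option 3: 39–0
Option 1 vs Option 4: 29–10
Option 1 vs Option 5: 24–15
Option 1 beats every other option.

Option 1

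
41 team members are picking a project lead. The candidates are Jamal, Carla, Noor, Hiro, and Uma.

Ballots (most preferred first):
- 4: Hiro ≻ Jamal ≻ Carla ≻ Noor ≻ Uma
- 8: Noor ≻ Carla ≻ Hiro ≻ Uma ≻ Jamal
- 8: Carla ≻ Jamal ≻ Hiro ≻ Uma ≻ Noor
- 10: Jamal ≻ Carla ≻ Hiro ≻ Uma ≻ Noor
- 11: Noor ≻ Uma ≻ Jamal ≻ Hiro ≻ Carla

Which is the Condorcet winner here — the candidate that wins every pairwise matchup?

Jamal

Jamal vs Carla: 25–16
Jamal vs Noor: 22–19
Jamal vs Hiro: 29–12
Jamal vs Uma: 22–19
Jamal beats every other candidate.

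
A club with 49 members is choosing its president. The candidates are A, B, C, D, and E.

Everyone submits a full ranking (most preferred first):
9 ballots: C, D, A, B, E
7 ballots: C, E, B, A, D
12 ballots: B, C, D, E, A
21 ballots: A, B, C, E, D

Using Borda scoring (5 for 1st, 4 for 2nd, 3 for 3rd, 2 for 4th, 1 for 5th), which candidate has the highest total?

C

A: 9×3 + 7×2 + 12×1 + 21×5 = 158
B: 9×2 + 7×3 + 12×5 + 21×4 = 183
C: 9×5 + 7×5 + 12×4 + 21×3 = 191
D: 9×4 + 7×1 + 12×3 + 21×1 = 100
E: 9×1 + 7×4 + 12×2 + 21×2 = 103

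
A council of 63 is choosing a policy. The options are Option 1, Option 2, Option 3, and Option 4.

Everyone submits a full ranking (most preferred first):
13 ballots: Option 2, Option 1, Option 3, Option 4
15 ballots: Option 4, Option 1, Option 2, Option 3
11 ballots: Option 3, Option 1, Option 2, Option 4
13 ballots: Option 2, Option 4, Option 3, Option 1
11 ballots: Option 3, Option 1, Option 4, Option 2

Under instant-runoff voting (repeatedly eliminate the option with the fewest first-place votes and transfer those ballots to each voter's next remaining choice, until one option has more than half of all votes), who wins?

Round 1: Option 1 0, Option 2 26, Option 3 22, Option 4 15. Option 1 eliminated.
Round 2: Option 2 26, Option 3 22, Option 4 15. Option 4 eliminated.
Round 3: Option 2 41, Option 3 22. Option 2 has a majority (≥32).

Option 2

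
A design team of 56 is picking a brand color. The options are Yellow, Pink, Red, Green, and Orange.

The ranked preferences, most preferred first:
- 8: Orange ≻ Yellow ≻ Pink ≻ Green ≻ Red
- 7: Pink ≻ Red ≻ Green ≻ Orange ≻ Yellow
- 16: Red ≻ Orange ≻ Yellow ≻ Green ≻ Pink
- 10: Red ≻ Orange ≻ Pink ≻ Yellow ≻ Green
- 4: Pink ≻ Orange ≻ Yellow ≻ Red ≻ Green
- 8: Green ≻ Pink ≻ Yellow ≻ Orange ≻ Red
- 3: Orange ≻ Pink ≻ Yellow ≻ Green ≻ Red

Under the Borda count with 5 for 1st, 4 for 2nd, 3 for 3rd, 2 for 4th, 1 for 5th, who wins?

Orange

Yellow: 8×4 + 7×1 + 16×3 + 10×2 + 4×3 + 8×3 + 3×3 = 152
Pink: 8×3 + 7×5 + 16×1 + 10×3 + 4×5 + 8×4 + 3×4 = 169
Red: 8×1 + 7×4 + 16×5 + 10×5 + 4×2 + 8×1 + 3×1 = 185
Green: 8×2 + 7×3 + 16×2 + 10×1 + 4×1 + 8×5 + 3×2 = 129
Orange: 8×5 + 7×2 + 16×4 + 10×4 + 4×4 + 8×2 + 3×5 = 205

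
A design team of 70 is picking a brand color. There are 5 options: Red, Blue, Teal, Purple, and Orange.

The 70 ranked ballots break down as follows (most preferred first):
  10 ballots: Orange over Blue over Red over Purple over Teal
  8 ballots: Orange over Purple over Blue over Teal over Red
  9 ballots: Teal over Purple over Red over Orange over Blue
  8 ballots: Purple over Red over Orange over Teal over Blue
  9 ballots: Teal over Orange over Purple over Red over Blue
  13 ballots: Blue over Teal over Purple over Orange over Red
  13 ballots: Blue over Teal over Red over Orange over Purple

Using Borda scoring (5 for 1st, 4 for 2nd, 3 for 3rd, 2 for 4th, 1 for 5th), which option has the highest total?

Teal

Red: 10×3 + 8×1 + 9×3 + 8×4 + 9×2 + 13×1 + 13×3 = 167
Blue: 10×4 + 8×3 + 9×1 + 8×1 + 9×1 + 13×5 + 13×5 = 220
Teal: 10×1 + 8×2 + 9×5 + 8×2 + 9×5 + 13×4 + 13×4 = 236
Purple: 10×2 + 8×4 + 9×4 + 8×5 + 9×3 + 13×3 + 13×1 = 207
Orange: 10×5 + 8×5 + 9×2 + 8×3 + 9×4 + 13×2 + 13×2 = 220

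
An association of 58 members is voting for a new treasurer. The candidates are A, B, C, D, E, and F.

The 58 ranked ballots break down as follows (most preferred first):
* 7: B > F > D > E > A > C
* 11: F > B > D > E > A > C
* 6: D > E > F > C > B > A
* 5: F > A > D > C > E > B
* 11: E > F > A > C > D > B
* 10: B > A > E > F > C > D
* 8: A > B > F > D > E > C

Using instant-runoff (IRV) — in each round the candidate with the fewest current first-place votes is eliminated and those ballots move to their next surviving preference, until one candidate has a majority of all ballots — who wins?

Round 1: A 8, B 17, C 0, D 6, E 11, F 16. C eliminated.
Round 2: A 8, B 17, D 6, E 11, F 16. D eliminated.
Round 3: A 8, B 17, E 17, F 16. A eliminated.
Round 4: B 25, E 17, F 16. F eliminated.
Round 5: B 36, E 22. B has a majority (≥30).

B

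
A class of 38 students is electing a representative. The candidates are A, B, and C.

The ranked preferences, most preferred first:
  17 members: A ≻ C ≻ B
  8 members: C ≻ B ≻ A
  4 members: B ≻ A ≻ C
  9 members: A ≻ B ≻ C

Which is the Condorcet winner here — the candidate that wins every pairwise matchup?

A

A vs B: 26–12
A vs C: 30–8
A beats every other candidate.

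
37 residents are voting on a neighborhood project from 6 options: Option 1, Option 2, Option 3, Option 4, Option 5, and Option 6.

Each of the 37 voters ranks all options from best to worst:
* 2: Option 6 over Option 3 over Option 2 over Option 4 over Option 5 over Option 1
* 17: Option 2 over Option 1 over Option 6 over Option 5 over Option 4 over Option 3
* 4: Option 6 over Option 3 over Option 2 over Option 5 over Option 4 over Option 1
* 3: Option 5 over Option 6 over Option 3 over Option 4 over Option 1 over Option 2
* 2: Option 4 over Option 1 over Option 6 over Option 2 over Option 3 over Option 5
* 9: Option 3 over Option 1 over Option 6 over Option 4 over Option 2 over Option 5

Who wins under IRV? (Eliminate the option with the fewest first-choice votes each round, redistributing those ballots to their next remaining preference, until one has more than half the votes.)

Option 6

Round 1: Option 1 0, Option 2 17, Option 3 9, Option 4 2, Option 5 3, Option 6 6. Option 1 eliminated.
Round 2: Option 2 17, Option 3 9, Option 4 2, Option 5 3, Option 6 6. Option 4 eliminated.
Round 3: Option 2 17, Option 3 9, Option 5 3, Option 6 8. Option 5 eliminated.
Round 4: Option 2 17, Option 3 9, Option 6 11. Option 3 eliminated.
Round 5: Option 2 17, Option 6 20. Option 6 has a majority (≥19).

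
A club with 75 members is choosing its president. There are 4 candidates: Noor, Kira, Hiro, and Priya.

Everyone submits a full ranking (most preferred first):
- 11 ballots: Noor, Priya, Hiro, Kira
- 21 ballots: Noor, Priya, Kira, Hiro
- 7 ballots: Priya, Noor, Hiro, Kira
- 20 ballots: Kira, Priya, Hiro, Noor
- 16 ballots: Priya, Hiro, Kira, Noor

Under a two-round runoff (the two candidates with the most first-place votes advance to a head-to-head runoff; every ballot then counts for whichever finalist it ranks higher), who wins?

Priya

Round 1 first-place votes: Noor 32, Kira 20, Hiro 0, Priya 23. Noor and Priya advance.
Runoff: Noor is ranked above Priya on 32 ballots, Priya above Noor on 43.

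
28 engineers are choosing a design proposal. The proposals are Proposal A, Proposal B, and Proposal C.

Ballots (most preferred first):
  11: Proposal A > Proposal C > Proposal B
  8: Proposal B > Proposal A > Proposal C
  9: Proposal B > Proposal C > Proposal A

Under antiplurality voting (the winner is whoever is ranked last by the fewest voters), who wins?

Last-place votes: Proposal A 9, Proposal B 11, Proposal C 8.

Proposal C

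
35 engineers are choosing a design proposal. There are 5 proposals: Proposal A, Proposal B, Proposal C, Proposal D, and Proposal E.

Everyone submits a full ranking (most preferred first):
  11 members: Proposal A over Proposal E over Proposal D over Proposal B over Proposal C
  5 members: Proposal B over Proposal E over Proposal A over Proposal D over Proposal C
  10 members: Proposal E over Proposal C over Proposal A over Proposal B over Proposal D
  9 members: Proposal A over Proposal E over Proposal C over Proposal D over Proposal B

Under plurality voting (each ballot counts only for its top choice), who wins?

First-place votes: Proposal A 20, Proposal B 5, Proposal C 0, Proposal D 0, Proposal E 10.

Proposal A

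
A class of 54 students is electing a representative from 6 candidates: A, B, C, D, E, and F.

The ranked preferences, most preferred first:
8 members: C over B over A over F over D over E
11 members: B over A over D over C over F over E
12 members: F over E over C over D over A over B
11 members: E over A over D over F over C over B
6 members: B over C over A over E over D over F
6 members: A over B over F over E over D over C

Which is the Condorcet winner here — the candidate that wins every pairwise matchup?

A

A vs B: 29–25
A vs C: 28–26
A vs D: 42–12
A vs E: 31–23
A vs F: 42–12
A beats every other candidate.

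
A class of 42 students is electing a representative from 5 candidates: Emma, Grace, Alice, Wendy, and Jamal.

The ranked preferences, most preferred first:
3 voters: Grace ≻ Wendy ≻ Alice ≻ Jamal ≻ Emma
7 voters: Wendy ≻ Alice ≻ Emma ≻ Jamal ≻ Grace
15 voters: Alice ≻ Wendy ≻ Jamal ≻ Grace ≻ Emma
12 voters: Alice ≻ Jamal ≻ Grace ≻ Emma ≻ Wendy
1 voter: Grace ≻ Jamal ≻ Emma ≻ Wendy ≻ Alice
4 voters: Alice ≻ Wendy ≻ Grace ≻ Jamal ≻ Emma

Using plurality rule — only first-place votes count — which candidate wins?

Alice

First-place votes: Emma 0, Grace 4, Alice 31, Wendy 7, Jamal 0.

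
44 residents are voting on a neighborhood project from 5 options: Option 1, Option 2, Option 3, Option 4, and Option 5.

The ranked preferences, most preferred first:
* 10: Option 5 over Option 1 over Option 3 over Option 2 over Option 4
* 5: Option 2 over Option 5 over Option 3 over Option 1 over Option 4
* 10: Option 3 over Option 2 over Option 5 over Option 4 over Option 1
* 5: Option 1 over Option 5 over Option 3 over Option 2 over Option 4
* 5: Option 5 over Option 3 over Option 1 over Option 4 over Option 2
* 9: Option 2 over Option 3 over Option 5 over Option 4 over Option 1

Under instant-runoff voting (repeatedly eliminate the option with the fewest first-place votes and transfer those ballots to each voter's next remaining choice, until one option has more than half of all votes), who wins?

Round 1: Option 1 5, Option 2 14, Option 3 10, Option 4 0, Option 5 15. Option 4 eliminated.
Round 2: Option 1 5, Option 2 14, Option 3 10, Option 5 15. Option 1 eliminated.
Round 3: Option 2 14, Option 3 10, Option 5 20. Option 3 eliminated.
Round 4: Option 2 24, Option 5 20. Option 2 has a majority (≥23).

Option 2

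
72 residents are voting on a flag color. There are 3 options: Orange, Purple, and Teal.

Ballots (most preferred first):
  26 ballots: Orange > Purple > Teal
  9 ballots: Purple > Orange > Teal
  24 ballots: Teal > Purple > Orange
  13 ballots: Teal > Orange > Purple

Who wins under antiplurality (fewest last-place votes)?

Last-place votes: Orange 24, Purple 13, Teal 35.

Purple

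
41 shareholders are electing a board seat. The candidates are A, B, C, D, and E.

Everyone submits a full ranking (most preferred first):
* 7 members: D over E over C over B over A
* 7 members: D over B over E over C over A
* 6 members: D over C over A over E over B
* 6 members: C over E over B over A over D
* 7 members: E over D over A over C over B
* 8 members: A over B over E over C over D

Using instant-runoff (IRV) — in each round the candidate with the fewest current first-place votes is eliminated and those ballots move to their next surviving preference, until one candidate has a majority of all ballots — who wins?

E

Round 1: A 8, B 0, C 6, D 20, E 7. B eliminated.
Round 2: A 8, C 6, D 20, E 7. C eliminated.
Round 3: A 8, D 20, E 13. A eliminated.
Round 4: D 20, E 21. E has a majority (≥21).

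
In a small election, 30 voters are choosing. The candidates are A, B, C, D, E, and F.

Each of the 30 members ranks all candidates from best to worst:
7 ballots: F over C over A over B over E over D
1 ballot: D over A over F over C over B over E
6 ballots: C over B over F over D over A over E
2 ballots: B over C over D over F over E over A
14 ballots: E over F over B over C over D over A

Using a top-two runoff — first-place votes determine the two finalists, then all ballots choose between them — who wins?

F

Round 1 first-place votes: A 0, B 2, C 6, D 1, E 14, F 7. E and F advance.
Runoff: E is ranked above F on 14 ballots, F above E on 16.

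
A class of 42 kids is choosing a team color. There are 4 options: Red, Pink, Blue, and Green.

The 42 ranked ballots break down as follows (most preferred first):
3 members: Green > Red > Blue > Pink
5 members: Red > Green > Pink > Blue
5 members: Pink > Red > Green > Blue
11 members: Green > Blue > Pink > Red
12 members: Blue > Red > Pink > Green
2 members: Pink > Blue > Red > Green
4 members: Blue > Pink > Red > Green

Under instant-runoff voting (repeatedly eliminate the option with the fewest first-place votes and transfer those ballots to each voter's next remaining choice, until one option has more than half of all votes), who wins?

Round 1: Red 5, Pink 7, Blue 16, Green 14. Red eliminated.
Round 2: Pink 7, Blue 16, Green 19. Pink eliminated.
Round 3: Blue 18, Green 24. Green has a majority (≥22).

Green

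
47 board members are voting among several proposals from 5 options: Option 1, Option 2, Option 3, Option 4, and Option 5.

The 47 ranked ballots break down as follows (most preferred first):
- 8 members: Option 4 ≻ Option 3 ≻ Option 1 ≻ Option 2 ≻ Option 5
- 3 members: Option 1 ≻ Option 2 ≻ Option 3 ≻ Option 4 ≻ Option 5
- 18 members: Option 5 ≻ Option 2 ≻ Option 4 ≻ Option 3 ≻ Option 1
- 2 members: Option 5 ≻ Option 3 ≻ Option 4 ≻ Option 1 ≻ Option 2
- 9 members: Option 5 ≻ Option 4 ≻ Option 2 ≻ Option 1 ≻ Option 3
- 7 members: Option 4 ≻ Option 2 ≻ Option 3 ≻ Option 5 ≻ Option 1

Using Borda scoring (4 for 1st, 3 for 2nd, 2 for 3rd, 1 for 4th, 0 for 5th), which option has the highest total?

Option 1: 8×2 + 3×4 + 18×0 + 2×1 + 9×1 + 7×0 = 39
Option 2: 8×1 + 3×3 + 18×3 + 2×0 + 9×2 + 7×3 = 110
Option 3: 8×3 + 3×2 + 18×1 + 2×3 + 9×0 + 7×2 = 68
Option 4: 8×4 + 3×1 + 18×2 + 2×2 + 9×3 + 7×4 = 130
Option 5: 8×0 + 3×0 + 18×4 + 2×4 + 9×4 + 7×1 = 123

Option 4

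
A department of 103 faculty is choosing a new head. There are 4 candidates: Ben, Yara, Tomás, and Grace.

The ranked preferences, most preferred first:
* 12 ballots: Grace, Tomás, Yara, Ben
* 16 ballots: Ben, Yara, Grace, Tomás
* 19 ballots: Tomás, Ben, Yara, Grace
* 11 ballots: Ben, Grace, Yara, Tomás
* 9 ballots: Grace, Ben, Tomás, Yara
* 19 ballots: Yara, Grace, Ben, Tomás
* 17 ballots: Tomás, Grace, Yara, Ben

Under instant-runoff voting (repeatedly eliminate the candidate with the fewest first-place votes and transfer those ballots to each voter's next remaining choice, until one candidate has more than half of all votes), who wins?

Grace

Round 1: Ben 27, Yara 19, Tomás 36, Grace 21. Yara eliminated.
Round 2: Ben 27, Tomás 36, Grace 40. Ben eliminated.
Round 3: Tomás 36, Grace 67. Grace has a majority (≥52).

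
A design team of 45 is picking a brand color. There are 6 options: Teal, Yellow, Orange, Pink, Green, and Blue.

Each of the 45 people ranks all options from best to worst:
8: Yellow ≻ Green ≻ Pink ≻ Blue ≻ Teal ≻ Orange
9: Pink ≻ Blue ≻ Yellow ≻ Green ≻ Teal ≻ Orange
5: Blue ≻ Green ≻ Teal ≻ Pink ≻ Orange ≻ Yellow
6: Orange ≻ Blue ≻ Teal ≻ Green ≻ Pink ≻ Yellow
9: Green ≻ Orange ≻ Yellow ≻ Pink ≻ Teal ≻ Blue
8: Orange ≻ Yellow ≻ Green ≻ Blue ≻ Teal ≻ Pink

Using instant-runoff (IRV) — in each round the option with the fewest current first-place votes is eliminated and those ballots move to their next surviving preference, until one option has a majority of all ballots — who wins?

Green

Round 1: Teal 0, Yellow 8, Orange 14, Pink 9, Green 9, Blue 5. Teal eliminated.
Round 2: Yellow 8, Orange 14, Pink 9, Green 9, Blue 5. Blue eliminated.
Round 3: Yellow 8, Orange 14, Pink 9, Green 14. Yellow eliminated.
Round 4: Orange 14, Pink 9, Green 22. Pink eliminated.
Round 5: Orange 14, Green 31. Green has a majority (≥23).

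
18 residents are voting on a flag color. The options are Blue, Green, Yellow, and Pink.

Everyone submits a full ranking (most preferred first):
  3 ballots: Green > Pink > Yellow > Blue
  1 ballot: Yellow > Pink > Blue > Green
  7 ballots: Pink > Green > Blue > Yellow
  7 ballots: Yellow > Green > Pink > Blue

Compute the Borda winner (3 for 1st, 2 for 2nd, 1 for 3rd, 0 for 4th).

Green

Blue: 3×0 + 1×1 + 7×1 + 7×0 = 8
Green: 3×3 + 1×0 + 7×2 + 7×2 = 37
Yellow: 3×1 + 1×3 + 7×0 + 7×3 = 27
Pink: 3×2 + 1×2 + 7×3 + 7×1 = 36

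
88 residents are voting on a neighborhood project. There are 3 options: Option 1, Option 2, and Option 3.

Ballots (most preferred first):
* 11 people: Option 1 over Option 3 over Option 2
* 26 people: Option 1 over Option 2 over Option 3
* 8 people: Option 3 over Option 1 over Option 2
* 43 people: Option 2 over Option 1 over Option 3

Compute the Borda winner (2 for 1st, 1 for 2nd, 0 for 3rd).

Option 1

Option 1: 11×2 + 26×2 + 8×1 + 43×1 = 125
Option 2: 11×0 + 26×1 + 8×0 + 43×2 = 112
Option 3: 11×1 + 26×0 + 8×2 + 43×0 = 27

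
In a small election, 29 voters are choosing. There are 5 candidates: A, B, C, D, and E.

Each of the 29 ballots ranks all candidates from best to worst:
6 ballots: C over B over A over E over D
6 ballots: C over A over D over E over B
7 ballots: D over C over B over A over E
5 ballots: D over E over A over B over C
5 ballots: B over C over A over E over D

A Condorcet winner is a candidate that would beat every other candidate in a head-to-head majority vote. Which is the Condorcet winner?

C

C vs A: 24–5
C vs B: 19–10
C vs D: 17–12
C vs E: 24–5
C beats every other candidate.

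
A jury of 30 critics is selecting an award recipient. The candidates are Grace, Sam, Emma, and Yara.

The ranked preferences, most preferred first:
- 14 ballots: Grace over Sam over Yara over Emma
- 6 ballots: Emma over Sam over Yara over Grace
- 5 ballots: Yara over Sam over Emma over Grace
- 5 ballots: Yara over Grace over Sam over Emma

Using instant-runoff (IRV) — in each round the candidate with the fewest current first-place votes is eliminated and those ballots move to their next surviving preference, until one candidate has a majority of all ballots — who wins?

Yara

Round 1: Grace 14, Sam 0, Emma 6, Yara 10. Sam eliminated.
Round 2: Grace 14, Emma 6, Yara 10. Emma eliminated.
Round 3: Grace 14, Yara 16. Yara has a majority (≥16).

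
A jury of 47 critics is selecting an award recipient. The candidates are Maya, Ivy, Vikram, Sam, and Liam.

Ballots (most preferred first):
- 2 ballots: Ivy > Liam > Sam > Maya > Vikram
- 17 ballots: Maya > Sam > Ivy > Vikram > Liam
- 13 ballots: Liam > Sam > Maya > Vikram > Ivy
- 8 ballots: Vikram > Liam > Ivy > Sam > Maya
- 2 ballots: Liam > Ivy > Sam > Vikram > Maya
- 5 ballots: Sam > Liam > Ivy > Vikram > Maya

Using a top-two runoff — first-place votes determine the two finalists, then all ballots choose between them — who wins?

Round 1 first-place votes: Maya 17, Ivy 2, Vikram 8, Sam 5, Liam 15. Maya and Liam advance.
Runoff: Maya is ranked above Liam on 17 ballots, Liam above Maya on 30.

Liam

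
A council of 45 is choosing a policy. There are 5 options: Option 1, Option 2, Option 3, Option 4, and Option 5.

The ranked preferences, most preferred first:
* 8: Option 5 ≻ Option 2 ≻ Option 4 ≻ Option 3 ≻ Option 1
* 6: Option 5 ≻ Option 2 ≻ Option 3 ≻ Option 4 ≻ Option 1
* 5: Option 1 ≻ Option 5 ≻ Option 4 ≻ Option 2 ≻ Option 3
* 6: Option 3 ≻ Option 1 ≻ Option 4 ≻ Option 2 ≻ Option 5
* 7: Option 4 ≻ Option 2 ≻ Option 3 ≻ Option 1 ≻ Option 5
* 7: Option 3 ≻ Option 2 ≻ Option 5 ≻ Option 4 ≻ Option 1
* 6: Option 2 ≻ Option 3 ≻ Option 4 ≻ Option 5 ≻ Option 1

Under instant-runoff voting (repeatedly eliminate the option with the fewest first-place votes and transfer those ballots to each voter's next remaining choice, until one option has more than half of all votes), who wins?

Round 1: Option 1 5, Option 2 6, Option 3 13, Option 4 7, Option 5 14. Option 1 eliminated.
Round 2: Option 2 6, Option 3 13, Option 4 7, Option 5 19. Option 2 eliminated.
Round 3: Option 3 19, Option 4 7, Option 5 19. Option 4 eliminated.
Round 4: Option 3 26, Option 5 19. Option 3 has a majority (≥23).

Option 3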